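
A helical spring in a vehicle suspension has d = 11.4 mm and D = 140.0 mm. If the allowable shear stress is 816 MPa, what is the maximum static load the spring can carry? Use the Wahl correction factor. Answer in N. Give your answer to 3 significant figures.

C = D/d = 140.0/11.4 = 12.2807
K_W = (4C−1)/(4C−4) + 0.615/C = 48.123/45.123 + 0.0501 = 1.1166
τ_max = K·8FD/(πd³) → F_max = τ_allow·πd³/(8DK)
F_max = 816·π·11.4³/(8·140.0·1.1166) = 3.798e+06/1250.6 = 3037.1 N

3040 N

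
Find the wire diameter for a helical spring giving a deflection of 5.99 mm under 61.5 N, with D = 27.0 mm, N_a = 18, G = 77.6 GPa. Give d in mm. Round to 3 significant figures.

Required rate k = F/δ = 61.5/5.99 = 10.267 N/mm
d = (8D³N_a·k / G)^(1/4) = (8·27.0³·18·10.267 / (77.6×10³))^0.25
  = (375.01)^0.25 = 4.4006 mm

4.40 mm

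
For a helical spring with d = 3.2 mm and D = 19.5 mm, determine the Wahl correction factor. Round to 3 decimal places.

C = D/d = 19.5/3.2 = 6.0938
K_W = (4C−1)/(4C−4) + 0.615/C = 23.375/20.375 + 0.1009 = 1.2482

1.248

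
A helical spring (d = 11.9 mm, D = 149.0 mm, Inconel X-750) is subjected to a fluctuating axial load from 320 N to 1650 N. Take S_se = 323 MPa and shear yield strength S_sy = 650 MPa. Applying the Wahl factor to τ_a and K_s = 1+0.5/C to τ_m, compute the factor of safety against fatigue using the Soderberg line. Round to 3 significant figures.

1.15

C = D/d = 149.0/11.9 = 12.5210; K_W = (4C−1)/(4C−4)+0.615/C = 1.1142; K_s = 1+0.5/C = 1.0399
F_a = (F_max−F_min)/2 = 665 N; F_m = (F_max+F_min)/2 = 985 N
τ_a = K_W·8F_aD/(πd³) = 1.1142 × 149.73 = 166.83 MPa
τ_m = K_s·8F_mD/(πd³) = 1.0399 × 221.78 = 230.64 MPa
Soderberg: 1/n_f = τ_a/S_se + τ_m/S_sy = 166.83/323 + 230.64/650 = 0.51650 + 0.35482 = 0.87133
n_f = 1/0.87133 = 1.148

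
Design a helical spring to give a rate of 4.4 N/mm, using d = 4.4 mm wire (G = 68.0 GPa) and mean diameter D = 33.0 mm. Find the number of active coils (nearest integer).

N_a = Gd⁴/(8D³k) = (68.0×10³ × 4.4⁴)/(8 × 33.0³ × 4.4)
    = 2.54871e+07 / 1.26498e+06 = 20.15 → 20 coils

20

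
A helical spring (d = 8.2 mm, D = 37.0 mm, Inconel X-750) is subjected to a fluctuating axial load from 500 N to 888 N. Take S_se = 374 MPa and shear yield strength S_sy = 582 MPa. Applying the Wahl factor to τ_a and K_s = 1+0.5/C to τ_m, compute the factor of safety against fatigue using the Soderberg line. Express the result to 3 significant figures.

2.89

C = D/d = 37.0/8.2 = 4.5122; K_W = (4C−1)/(4C−4)+0.615/C = 1.3498; K_s = 1+0.5/C = 1.1108
F_a = (F_max−F_min)/2 = 194 N; F_m = (F_max+F_min)/2 = 694 N
τ_a = K_W·8F_aD/(πd³) = 1.3498 × 33.151 = 44.749 MPa
τ_m = K_s·8F_mD/(πd³) = 1.1108 × 118.59 = 131.73 MPa
Soderberg: 1/n_f = τ_a/S_se + τ_m/S_sy = 44.749/374 + 131.73/582 = 0.11965 + 0.22635 = 0.346
n_f = 1/0.346 = 2.89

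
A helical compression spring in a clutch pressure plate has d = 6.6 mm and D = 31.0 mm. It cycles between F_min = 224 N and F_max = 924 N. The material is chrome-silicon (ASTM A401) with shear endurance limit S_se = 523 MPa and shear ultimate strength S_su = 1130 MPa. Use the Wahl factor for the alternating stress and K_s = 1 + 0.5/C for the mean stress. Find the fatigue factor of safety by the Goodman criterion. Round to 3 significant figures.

C = D/d = 31.0/6.6 = 4.6970; K_W = (4C−1)/(4C−4)+0.615/C = 1.3338; K_s = 1+0.5/C = 1.1065
F_a = (F_max−F_min)/2 = 350 N; F_m = (F_max+F_min)/2 = 574 N
τ_a = K_W·8F_aD/(πd³) = 1.3338 × 96.103 = 128.18 MPa
τ_m = K_s·8F_mD/(πd³) = 1.1065 × 157.61 = 174.39 MPa
Goodman: 1/n_f = τ_a/S_se + τ_m/S_su = 128.18/523 + 174.39/1130 = 0.24509 + 0.15432 = 0.39942
n_f = 1/0.39942 = 2.504

2.50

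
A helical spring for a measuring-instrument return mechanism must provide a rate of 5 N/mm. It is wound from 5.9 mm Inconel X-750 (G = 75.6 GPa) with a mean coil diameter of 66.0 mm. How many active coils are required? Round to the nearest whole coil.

N_a = Gd⁴/(8D³k) = (75.6×10³ × 5.9⁴)/(8 × 66.0³ × 5)
    = 9.16072e+07 / 1.14998e+07 = 7.966 → 8 coils

8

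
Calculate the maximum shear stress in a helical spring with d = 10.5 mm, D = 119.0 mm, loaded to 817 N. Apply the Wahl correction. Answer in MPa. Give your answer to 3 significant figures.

Spring index C = D/d = 119.0/10.5 = 11.3333
K_W = (4C−1)/(4C−4) + 0.615/C = 44.333/41.333 + 0.0543 = 1.1268
τ₀ = 8FD/(πd³) = 8·817·119.0/(π·10.5³) = 777784/3636.8 = 213.87 MPa
τ_max = K·τ₀ = 1.1268 × 213.87 = 240.99 MPa

241 MPa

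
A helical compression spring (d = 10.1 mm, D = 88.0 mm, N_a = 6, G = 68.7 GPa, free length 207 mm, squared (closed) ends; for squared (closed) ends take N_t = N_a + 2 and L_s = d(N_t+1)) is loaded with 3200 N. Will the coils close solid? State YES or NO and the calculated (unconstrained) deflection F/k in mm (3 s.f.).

YES, δ = 146 mm

k = Gd⁴/(8D³N_a) = (68.7×10³)(10.1⁴)/(8·88.0³·6) = 21.855 N/mm
N_t = 8; L_s = 10.1·9 = 90.9 mm; δ_solid = L₀ − L_s = 207 − 90.9 = 116.1 mm
δ = F/k = 3200/21.855 = 146.42 mm
δ ≥ δ_solid → spring goes solid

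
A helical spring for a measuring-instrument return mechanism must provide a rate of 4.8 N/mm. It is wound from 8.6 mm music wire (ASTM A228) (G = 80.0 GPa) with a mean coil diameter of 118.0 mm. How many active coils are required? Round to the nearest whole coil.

7

N_a = Gd⁴/(8D³k) = (80.0×10³ × 8.6⁴)/(8 × 118.0³ × 4.8)
    = 4.37607e+08 / 6.30924e+07 = 6.936 → 7 coils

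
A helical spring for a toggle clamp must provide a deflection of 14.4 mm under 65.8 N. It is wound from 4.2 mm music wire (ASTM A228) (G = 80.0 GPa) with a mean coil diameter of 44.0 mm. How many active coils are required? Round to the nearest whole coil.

Required rate k = F/δ = 65.8/14.4 = 4.5694 N/mm
N_a = Gd⁴/(8D³k) = (80.0×10³ × 4.2⁴)/(8 × 44.0³ × 4.5694)
    = 2.48936e+07 / 3.11395e+06 = 7.994 → 8 coils

8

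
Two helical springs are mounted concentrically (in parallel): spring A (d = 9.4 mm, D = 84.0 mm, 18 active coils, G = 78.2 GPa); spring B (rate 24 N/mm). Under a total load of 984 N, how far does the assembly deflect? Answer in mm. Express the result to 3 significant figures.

k_A = Gd⁴/(8D³N_a) = (78.2×10³)(9.4⁴)/(8·84.0³·18) = 7.1535 N/mm
Parallel: k_eq = 7.1535 + 24 = 31.153 N/mm
δ = F/k_eq = 984/31.153 = 31.586 mm

31.6 mm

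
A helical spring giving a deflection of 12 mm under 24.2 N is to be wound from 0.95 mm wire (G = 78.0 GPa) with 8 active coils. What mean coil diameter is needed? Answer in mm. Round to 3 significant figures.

7.90 mm

Required rate k = F/δ = 24.2/12 = 2.0167 N/mm
D = (Gd⁴/(8N_a·k))^(1/3) = (78.0×10³·0.95⁴/(8·8·2.0167))^(1/3)
  = (492.238)^(1/3) = 7.8957 mm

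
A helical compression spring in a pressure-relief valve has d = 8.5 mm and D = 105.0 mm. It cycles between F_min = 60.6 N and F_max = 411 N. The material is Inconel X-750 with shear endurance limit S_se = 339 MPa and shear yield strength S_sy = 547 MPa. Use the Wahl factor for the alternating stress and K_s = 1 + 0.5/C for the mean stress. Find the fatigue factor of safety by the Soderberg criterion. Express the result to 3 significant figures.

2.24

C = D/d = 105.0/8.5 = 12.3529; K_W = (4C−1)/(4C−4)+0.615/C = 1.1158; K_s = 1+0.5/C = 1.0405
F_a = (F_max−F_min)/2 = 175.2 N; F_m = (F_max+F_min)/2 = 235.8 N
τ_a = K_W·8F_aD/(πd³) = 1.1158 × 76.279 = 85.116 MPa
τ_m = K_s·8F_mD/(πd³) = 1.0405 × 102.66 = 106.82 MPa
Soderberg: 1/n_f = τ_a/S_se + τ_m/S_sy = 85.116/339 + 106.82/547 = 0.25108 + 0.19528 = 0.44636
n_f = 1/0.44636 = 2.24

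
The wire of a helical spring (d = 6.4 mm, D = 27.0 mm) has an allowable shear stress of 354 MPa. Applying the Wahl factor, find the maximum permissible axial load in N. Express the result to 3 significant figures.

C = D/d = 27.0/6.4 = 4.2188
K_W = (4C−1)/(4C−4) + 0.615/C = 15.875/12.875 + 0.1458 = 1.3788
τ_max = K·8FD/(πd³) → F_max = τ_allow·πd³/(8DK)
F_max = 354·π·6.4³/(8·27.0·1.3788) = 2.9154e+05/297.82 = 978.91 N

979 N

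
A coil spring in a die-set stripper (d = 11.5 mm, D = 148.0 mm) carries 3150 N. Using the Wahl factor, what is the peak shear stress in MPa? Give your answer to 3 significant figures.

867 MPa

Spring index C = D/d = 148.0/11.5 = 12.8696
K_W = (4C−1)/(4C−4) + 0.615/C = 50.478/47.478 + 0.0478 = 1.1110
τ₀ = 8FD/(πd³) = 8·3150·148.0/(π·11.5³) = 3.7296e+06/4778 = 780.58 MPa
τ_max = K·τ₀ = 1.1110 × 780.58 = 867.21 MPa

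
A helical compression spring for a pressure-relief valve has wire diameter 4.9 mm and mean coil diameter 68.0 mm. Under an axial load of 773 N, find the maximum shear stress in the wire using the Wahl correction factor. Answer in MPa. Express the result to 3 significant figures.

1250 MPa

Spring index C = D/d = 68.0/4.9 = 13.8776
K_W = (4C−1)/(4C−4) + 0.615/C = 54.510/51.510 + 0.0443 = 1.1026
τ₀ = 8FD/(πd³) = 8·773·68.0/(π·4.9³) = 420512/369.61 = 1137.7 MPa
τ_max = K·τ₀ = 1.1026 × 1137.7 = 1254.4 MPa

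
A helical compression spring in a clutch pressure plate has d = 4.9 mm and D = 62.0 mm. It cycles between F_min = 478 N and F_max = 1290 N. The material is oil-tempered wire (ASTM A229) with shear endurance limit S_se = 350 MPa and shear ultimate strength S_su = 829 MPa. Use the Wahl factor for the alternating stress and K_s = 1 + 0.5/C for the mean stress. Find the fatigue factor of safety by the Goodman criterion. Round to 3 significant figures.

C = D/d = 62.0/4.9 = 12.6531; K_W = (4C−1)/(4C−4)+0.615/C = 1.1130; K_s = 1+0.5/C = 1.0395
F_a = (F_max−F_min)/2 = 406 N; F_m = (F_max+F_min)/2 = 884 N
τ_a = K_W·8F_aD/(πd³) = 1.1130 × 544.84 = 606.39 MPa
τ_m = K_s·8F_mD/(πd³) = 1.0395 × 1186.3 = 1233.2 MPa
Goodman: 1/n_f = τ_a/S_se + τ_m/S_su = 606.39/350 + 1233.2/829 = 1.73254 + 1.48755 = 3.2201
n_f = 1/3.2201 = 0.3105

0.311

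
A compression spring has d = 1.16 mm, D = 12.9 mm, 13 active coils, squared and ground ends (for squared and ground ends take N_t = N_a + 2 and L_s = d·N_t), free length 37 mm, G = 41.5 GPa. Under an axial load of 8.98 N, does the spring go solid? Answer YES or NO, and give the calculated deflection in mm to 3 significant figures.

k = Gd⁴/(8D³N_a) = (41.5×10³)(1.16⁴)/(8·12.9³·13) = 0.33657 N/mm
N_t = 15; L_s = 1.16·15 = 17.4 mm; δ_solid = L₀ − L_s = 37 − 17.4 = 19.6 mm
δ = F/k = 8.98/0.33657 = 26.681 mm
δ ≥ δ_solid → spring goes solid

YES, δ = 26.7 mm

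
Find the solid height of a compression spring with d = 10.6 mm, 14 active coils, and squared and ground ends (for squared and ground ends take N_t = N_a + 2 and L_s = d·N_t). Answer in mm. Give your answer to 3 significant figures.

170 mm

squared and ground ends: N_t = N_a + 2 = 14 + 2 = 16
L_s = d·N_t = 10.6 × 16 = 169.6 mm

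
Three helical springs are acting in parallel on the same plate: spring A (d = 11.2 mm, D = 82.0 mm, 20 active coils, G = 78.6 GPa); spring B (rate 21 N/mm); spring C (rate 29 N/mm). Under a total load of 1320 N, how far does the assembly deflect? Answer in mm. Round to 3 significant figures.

20.6 mm

k_A = Gd⁴/(8D³N_a) = (78.6×10³)(11.2⁴)/(8·82.0³·20) = 14.02 N/mm
Parallel: k_eq = 14.02 + 21 + 29 = 64.02 N/mm
δ = F/k_eq = 1320/64.02 = 20.619 mm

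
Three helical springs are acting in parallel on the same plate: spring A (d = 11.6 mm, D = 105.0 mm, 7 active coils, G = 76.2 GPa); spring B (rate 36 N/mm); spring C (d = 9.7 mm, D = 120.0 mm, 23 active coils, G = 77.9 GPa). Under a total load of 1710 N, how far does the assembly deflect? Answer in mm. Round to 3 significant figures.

k_A = Gd⁴/(8D³N_a) = (76.2×10³)(11.6⁴)/(8·105.0³·7) = 21.283 N/mm
k_C = Gd⁴/(8D³N_a) = (77.9×10³)(9.7⁴)/(8·120.0³·23) = 2.169 N/mm
Parallel: k_eq = 21.283 + 36 + 2.169 = 59.452 N/mm
δ = F/k_eq = 1710/59.452 = 28.763 mm

28.8 mm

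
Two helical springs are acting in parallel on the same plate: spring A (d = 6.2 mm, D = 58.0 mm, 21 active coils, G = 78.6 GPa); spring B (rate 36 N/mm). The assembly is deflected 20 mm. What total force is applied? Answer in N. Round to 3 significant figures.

791 N

k_A = Gd⁴/(8D³N_a) = (78.6×10³)(6.2⁴)/(8·58.0³·21) = 3.5432 N/mm
Parallel: k_eq = 3.5432 + 36 = 39.543 N/mm
F = k_eq·δ = 39.543·20 = 790.86 N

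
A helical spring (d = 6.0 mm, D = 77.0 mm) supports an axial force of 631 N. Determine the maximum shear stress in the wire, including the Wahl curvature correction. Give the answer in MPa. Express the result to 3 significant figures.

637 MPa

Spring index C = D/d = 77.0/6.0 = 12.8333
K_W = (4C−1)/(4C−4) + 0.615/C = 50.333/47.333 + 0.0479 = 1.1113
τ₀ = 8FD/(πd³) = 8·631·77.0/(π·6.0³) = 388696/678.58 = 572.8 MPa
τ_max = K·τ₀ = 1.1113 × 572.8 = 636.56 MPa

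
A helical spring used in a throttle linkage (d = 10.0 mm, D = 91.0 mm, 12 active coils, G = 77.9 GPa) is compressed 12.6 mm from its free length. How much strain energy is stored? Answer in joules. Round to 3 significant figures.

0.855 J

k = Gd⁴/(8D³N_a) = (77.9×10³)(10.0⁴)/(8·91.0³·12) = 10.768 N/mm
U = ½kδ² = 0.5 × 10.768 × 12.6² = 854.78 N·mm = 0.85478 J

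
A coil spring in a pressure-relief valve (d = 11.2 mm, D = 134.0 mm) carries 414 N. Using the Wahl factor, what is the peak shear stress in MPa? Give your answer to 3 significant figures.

Spring index C = D/d = 134.0/11.2 = 11.9643
K_W = (4C−1)/(4C−4) + 0.615/C = 46.857/43.857 + 0.0514 = 1.1198
τ₀ = 8FD/(πd³) = 8·414·134.0/(π·11.2³) = 443808/4413.7 = 100.55 MPa
τ_max = K·τ₀ = 1.1198 × 100.55 = 112.6 MPa

113 MPa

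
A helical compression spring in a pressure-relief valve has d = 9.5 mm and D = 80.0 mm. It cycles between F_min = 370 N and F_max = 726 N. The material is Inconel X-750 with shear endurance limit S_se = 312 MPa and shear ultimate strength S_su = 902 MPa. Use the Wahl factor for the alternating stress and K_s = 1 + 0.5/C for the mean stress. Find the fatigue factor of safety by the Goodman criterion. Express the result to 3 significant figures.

C = D/d = 80.0/9.5 = 8.4211; K_W = (4C−1)/(4C−4)+0.615/C = 1.1741; K_s = 1+0.5/C = 1.0594
F_a = (F_max−F_min)/2 = 178 N; F_m = (F_max+F_min)/2 = 548 N
τ_a = K_W·8F_aD/(πd³) = 1.1741 × 42.294 = 49.657 MPa
τ_m = K_s·8F_mD/(πd³) = 1.0594 × 130.21 = 137.94 MPa
Goodman: 1/n_f = τ_a/S_se + τ_m/S_su = 49.657/312 + 137.94/902 = 0.15916 + 0.15293 = 0.31208
n_f = 1/0.31208 = 3.204

3.20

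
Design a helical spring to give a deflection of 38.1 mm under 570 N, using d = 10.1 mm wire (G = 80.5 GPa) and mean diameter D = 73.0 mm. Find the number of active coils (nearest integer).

18

Required rate k = F/δ = 570/38.1 = 14.961 N/mm
N_a = Gd⁴/(8D³k) = (80.5×10³ × 10.1⁴)/(8 × 73.0³ × 14.961)
    = 8.37686e+08 / 4.65595e+07 = 17.99 → 18 coils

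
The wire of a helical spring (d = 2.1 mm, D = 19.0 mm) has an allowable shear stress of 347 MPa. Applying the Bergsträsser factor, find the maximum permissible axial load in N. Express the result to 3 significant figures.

57.7 N

C = D/d = 19.0/2.1 = 9.0476
K_B = (4C+2)/(4C−3) = 38.190/33.190 = 1.1506
τ_max = K·8FD/(πd³) → F_max = τ_allow·πd³/(8DK)
F_max = 347·π·2.1³/(8·19.0·1.1506) = 10096/174.9 = 57.723 N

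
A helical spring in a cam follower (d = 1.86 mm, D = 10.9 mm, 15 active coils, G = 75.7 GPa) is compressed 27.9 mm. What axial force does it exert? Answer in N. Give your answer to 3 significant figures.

k = Gd⁴/(8D³N_a) = (75.7×10³)(1.86⁴)/(8·10.9³·15) = 5.8302 N/mm
F = k·δ = 5.8302 × 27.9 = 162.66 N

163 N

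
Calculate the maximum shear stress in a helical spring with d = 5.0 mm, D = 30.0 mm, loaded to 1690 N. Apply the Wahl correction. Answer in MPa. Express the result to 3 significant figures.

Spring index C = D/d = 30.0/5.0 = 6.0000
K_W = (4C−1)/(4C−4) + 0.615/C = 23.000/20.000 + 0.1025 = 1.2525
τ₀ = 8FD/(πd³) = 8·1690·30.0/(π·5.0³) = 405600/392.7 = 1032.9 MPa
τ_max = K·τ₀ = 1.2525 × 1032.9 = 1293.6 MPa

1290 MPa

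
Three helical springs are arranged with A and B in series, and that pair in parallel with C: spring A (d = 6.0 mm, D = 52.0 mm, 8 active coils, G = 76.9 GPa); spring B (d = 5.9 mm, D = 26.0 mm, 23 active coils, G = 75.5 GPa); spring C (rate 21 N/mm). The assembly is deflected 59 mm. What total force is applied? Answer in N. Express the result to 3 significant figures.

1710 N

k_A = Gd⁴/(8D³N_a) = (76.9×10³)(6.0⁴)/(8·52.0³·8) = 11.075 N/mm
k_B = Gd⁴/(8D³N_a) = (75.5×10³)(5.9⁴)/(8·26.0³·23) = 28.289 N/mm
Springs A,B series: k_AB = 1/(1/11.075+1/28.289) = 7.959 N/mm; parallel with C: k_eq = 7.959+21 = 28.959 N/mm
F = k_eq·δ = 28.959·59 = 1708.6 N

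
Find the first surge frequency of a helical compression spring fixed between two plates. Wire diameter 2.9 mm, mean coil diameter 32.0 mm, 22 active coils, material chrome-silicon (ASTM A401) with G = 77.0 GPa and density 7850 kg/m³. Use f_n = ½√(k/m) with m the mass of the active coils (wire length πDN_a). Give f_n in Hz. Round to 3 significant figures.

45.4 Hz

k = Gd⁴/(8D³N_a) = (77.0×10³)(2.9⁴)/(8·32.0³·22) = 0.94432 N/mm = 944.32 N/m
Wire length L = πDN_a = π·32.0·22 = 2211.7 mm
m = ρ·(πd²/4)·L = 7850 × 6.6052×10⁻⁶ m² × 2.2117 m = 0.11468 kg
f_n = ½√(k/m) = 0.5·√(944.32/0.11468) = 0.5·√(8234.6) = 45.372 Hz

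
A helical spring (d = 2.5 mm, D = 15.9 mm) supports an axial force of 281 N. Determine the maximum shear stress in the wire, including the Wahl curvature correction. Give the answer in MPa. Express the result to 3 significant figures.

Spring index C = D/d = 15.9/2.5 = 6.3600
K_W = (4C−1)/(4C−4) + 0.615/C = 24.440/21.440 + 0.0967 = 1.2366
τ₀ = 8FD/(πd³) = 8·281·15.9/(π·2.5³) = 35743.2/49.087 = 728.15 MPa
τ_max = K·τ₀ = 1.2366 × 728.15 = 900.45 MPa

900 MPa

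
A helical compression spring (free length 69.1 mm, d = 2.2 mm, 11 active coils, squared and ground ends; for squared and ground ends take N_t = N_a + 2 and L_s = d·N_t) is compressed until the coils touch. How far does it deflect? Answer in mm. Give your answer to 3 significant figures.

N_t = 13; L_s = 2.2·13 = 28.6 mm
δ_solid = L₀ − L_s = 69.1 − 28.6 = 40.5 mm

40.5 mm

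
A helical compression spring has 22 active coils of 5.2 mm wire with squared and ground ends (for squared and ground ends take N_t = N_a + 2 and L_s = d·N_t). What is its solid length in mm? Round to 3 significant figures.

squared and ground ends: N_t = N_a + 2 = 22 + 2 = 24
L_s = d·N_t = 5.2 × 24 = 124.8 mm

125 mm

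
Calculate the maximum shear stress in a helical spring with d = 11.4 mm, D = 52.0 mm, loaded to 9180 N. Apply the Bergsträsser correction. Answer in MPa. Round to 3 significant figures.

Spring index C = D/d = 52.0/11.4 = 4.5614
K_B = (4C+2)/(4C−3) = 20.246/15.246 = 1.3280
τ₀ = 8FD/(πd³) = 8·9180·52.0/(π·11.4³) = 3.81888e+06/4654.4 = 820.49 MPa
τ_max = K·τ₀ = 1.3280 × 820.49 = 1089.6 MPa

1090 MPa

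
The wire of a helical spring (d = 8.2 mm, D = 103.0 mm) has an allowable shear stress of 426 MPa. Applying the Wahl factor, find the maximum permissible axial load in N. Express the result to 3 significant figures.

804 N

C = D/d = 103.0/8.2 = 12.5610
K_W = (4C−1)/(4C−4) + 0.615/C = 49.244/46.244 + 0.0490 = 1.1138
τ_max = K·8FD/(πd³) → F_max = τ_allow·πd³/(8DK)
F_max = 426·π·8.2³/(8·103.0·1.1138) = 7.3791e+05/917.8 = 803.99 N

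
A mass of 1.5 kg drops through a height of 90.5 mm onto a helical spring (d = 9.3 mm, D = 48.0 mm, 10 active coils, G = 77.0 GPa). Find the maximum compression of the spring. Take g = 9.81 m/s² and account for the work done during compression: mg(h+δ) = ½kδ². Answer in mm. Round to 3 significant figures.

6.63 mm

k = Gd⁴/(8D³N_a) = (77.0×10³)(9.3⁴)/(8·48.0³·10) = 65.104 N/mm
W = mg = 1.5 × 9.81 = 14.715 N
½kδ² − Wδ − Wh = 0 → δ = (W + √(W² + 2kWh))/k
δ = (14.715 + √(216.53 + 173399))/65.104 = (14.715 + 416.67)/65.104 = 6.6261 mm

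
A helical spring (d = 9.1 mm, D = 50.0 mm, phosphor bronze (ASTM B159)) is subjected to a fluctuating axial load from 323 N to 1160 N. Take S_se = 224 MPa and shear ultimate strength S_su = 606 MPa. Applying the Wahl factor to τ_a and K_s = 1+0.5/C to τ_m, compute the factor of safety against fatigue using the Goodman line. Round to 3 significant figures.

1.59

C = D/d = 50.0/9.1 = 5.4945; K_W = (4C−1)/(4C−4)+0.615/C = 1.2788; K_s = 1+0.5/C = 1.0910
F_a = (F_max−F_min)/2 = 418.5 N; F_m = (F_max+F_min)/2 = 741.5 N
τ_a = K_W·8F_aD/(πd³) = 1.2788 × 70.71 = 90.424 MPa
τ_m = K_s·8F_mD/(πd³) = 1.0910 × 125.28 = 136.69 MPa
Goodman: 1/n_f = τ_a/S_se + τ_m/S_su = 90.424/224 + 136.69/606 = 0.40368 + 0.22555 = 0.62923
n_f = 1/0.62923 = 1.589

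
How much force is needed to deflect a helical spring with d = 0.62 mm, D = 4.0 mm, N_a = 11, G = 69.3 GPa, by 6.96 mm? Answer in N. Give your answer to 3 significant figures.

12.7 N

k = Gd⁴/(8D³N_a) = (69.3×10³)(0.62⁴)/(8·4.0³·11) = 1.8182 N/mm
F = k·δ = 1.8182 × 6.96 = 12.655 N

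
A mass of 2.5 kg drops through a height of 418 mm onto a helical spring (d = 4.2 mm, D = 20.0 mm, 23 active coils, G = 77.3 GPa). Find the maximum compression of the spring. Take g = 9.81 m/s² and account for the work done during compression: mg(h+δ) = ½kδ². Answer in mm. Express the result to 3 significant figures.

k = Gd⁴/(8D³N_a) = (77.3×10³)(4.2⁴)/(8·20.0³·23) = 16.341 N/mm
W = mg = 2.5 × 9.81 = 24.525 N
½kδ² − Wδ − Wh = 0 → δ = (W + √(W² + 2kWh))/k
δ = (24.525 + √(601.48 + 335030))/16.341 = (24.525 + 579.34)/16.341 = 36.955 mm

37.0 mm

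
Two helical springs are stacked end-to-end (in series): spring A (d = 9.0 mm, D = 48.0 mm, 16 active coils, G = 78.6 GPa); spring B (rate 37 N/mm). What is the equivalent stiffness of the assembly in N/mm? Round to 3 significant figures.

k_A = Gd⁴/(8D³N_a) = (78.6×10³)(9.0⁴)/(8·48.0³·16) = 36.43 N/mm
Series: 1/k_eq = 1/36.43 + 1/37 = 0.054477; k_eq = 18.356 N/mm

18.4 N/mm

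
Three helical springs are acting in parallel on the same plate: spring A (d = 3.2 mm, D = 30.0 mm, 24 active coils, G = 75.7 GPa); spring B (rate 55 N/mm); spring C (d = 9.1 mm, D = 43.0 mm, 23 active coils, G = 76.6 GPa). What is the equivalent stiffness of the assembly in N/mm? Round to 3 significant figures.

92.4 N/mm

k_A = Gd⁴/(8D³N_a) = (75.7×10³)(3.2⁴)/(8·30.0³·24) = 1.5312 N/mm
k_C = Gd⁴/(8D³N_a) = (76.6×10³)(9.1⁴)/(8·43.0³·23) = 35.906 N/mm
Parallel: k_eq = 1.5312 + 55 + 35.906 = 92.438 N/mm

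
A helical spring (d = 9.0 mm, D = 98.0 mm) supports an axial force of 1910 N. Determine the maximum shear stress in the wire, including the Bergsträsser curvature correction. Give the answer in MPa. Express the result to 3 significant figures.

734 MPa

Spring index C = D/d = 98.0/9.0 = 10.8889
K_B = (4C+2)/(4C−3) = 45.556/40.556 = 1.1233
τ₀ = 8FD/(πd³) = 8·1910·98.0/(π·9.0³) = 1.49744e+06/2290.2 = 653.84 MPa
τ_max = K·τ₀ = 1.1233 × 653.84 = 734.45 MPa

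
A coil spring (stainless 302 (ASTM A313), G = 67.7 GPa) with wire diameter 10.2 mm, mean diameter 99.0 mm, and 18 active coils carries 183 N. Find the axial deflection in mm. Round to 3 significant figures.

34.9 mm

k = Gd⁴/(8D³N_a) = (67.7×10³)(10.2⁴)/(8·99.0³·18) = 5.2447 N/mm
δ = F/k = 183 / 5.2447 = 34.892 mm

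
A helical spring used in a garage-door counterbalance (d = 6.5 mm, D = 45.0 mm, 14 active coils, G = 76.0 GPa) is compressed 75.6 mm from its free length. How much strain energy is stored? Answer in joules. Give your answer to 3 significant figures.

38.0 J

k = Gd⁴/(8D³N_a) = (76.0×10³)(6.5⁴)/(8·45.0³·14) = 13.293 N/mm
U = ½kδ² = 0.5 × 13.293 × 75.6² = 37986 N·mm = 37.986 J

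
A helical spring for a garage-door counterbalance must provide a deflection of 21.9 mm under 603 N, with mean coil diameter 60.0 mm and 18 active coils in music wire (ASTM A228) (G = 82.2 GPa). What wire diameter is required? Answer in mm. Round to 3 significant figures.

10.1 mm

Required rate k = F/δ = 603/21.9 = 27.534 N/mm
d = (8D³N_a·k / G)^(1/4) = (8·60.0³·18·27.534 / (82.2×10³))^0.25
  = (10419)^0.25 = 10.1031 mm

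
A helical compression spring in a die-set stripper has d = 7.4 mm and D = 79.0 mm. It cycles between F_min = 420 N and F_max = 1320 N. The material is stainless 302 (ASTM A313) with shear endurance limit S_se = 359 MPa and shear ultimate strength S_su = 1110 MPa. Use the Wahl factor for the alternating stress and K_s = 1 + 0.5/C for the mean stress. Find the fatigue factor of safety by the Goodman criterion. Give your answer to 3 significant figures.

C = D/d = 79.0/7.4 = 10.6757; K_W = (4C−1)/(4C−4)+0.615/C = 1.1351; K_s = 1+0.5/C = 1.0468
F_a = (F_max−F_min)/2 = 450 N; F_m = (F_max+F_min)/2 = 870 N
τ_a = K_W·8F_aD/(πd³) = 1.1351 × 223.4 = 253.59 MPa
τ_m = K_s·8F_mD/(πd³) = 1.0468 × 431.91 = 452.14 MPa
Goodman: 1/n_f = τ_a/S_se + τ_m/S_su = 253.59/359 + 452.14/1110 = 0.70637 + 0.40733 = 1.1137
n_f = 1/1.1137 = 0.8979

0.898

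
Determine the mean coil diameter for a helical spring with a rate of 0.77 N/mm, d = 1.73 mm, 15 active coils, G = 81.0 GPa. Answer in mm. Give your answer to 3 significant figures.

D = (Gd⁴/(8N_a·k))^(1/3) = (81.0×10³·1.73⁴/(8·15·0.77))^(1/3)
  = (7852.31)^(1/3) = 19.8762 mm

19.9 mm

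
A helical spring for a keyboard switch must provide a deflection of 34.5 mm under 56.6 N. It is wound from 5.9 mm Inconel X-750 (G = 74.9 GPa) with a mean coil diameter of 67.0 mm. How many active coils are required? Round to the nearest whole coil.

23

Required rate k = F/δ = 56.6/34.5 = 1.6406 N/mm
N_a = Gd⁴/(8D³k) = (74.9×10³ × 5.9⁴)/(8 × 67.0³ × 1.6406)
    = 9.0759e+07 / 3.94741e+06 = 22.99 → 23 coils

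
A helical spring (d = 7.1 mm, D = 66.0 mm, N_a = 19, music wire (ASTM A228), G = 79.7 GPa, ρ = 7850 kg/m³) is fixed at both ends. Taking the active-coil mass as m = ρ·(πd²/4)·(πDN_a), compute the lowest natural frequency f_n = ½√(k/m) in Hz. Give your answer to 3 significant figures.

30.8 Hz

k = Gd⁴/(8D³N_a) = (79.7×10³)(7.1⁴)/(8·66.0³·19) = 4.6346 N/mm = 4634.6 N/m
Wire length L = πDN_a = π·66.0·19 = 3939.6 mm
m = ρ·(πd²/4)·L = 7850 × 39.592×10⁻⁶ m² × 3.9396 m = 1.2244 kg
f_n = ½√(k/m) = 0.5·√(4634.6/1.2244) = 0.5·√(3785.2) = 30.762 Hz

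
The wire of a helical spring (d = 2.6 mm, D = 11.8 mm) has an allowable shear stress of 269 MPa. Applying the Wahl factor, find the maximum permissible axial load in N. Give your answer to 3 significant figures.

C = D/d = 11.8/2.6 = 4.5385
K_W = (4C−1)/(4C−4) + 0.615/C = 17.154/14.154 + 0.1355 = 1.3475
τ_max = K·8FD/(πd³) → F_max = τ_allow·πd³/(8DK)
F_max = 269·π·2.6³/(8·11.8·1.3475) = 14853/127.2 = 116.77 N

117 N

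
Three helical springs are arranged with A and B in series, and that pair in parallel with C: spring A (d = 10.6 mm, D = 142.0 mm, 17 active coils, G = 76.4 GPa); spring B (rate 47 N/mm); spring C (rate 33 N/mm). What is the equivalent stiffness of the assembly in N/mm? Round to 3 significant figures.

35.4 N/mm

k_A = Gd⁴/(8D³N_a) = (76.4×10³)(10.6⁴)/(8·142.0³·17) = 2.4769 N/mm
Springs A,B series: k_AB = 1/(1/2.4769+1/47) = 2.3529 N/mm; parallel with C: k_eq = 2.3529+33 = 35.353 N/mm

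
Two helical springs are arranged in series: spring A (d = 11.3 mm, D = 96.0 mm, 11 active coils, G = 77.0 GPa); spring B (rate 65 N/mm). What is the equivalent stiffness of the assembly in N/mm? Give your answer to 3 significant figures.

k_A = Gd⁴/(8D³N_a) = (77.0×10³)(11.3⁴)/(8·96.0³·11) = 16.125 N/mm
Series: 1/k_eq = 1/16.125 + 1/65 = 0.077399; k_eq = 12.92 N/mm

12.9 N/mm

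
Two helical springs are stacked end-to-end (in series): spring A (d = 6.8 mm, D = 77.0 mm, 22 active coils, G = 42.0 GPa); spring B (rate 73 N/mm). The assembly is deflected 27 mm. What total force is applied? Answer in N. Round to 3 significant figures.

k_A = Gd⁴/(8D³N_a) = (42.0×10³)(6.8⁴)/(8·77.0³·22) = 1.1176 N/mm
Series: 1/k_eq = 1/1.1176 + 1/73 = 0.90844; k_eq = 1.1008 N/mm
F = k_eq·δ = 1.1008·27 = 29.721 N

29.7 N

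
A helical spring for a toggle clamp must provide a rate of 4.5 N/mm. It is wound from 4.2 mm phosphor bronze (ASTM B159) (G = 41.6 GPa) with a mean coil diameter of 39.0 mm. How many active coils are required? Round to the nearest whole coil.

6

N_a = Gd⁴/(8D³k) = (41.6×10³ × 4.2⁴)/(8 × 39.0³ × 4.5)
    = 1.29447e+07 / 2.13548e+06 = 6.062 → 6 coils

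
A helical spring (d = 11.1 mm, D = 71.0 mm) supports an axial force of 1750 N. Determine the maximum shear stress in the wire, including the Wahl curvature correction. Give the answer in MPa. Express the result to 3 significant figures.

Spring index C = D/d = 71.0/11.1 = 6.3964
K_W = (4C−1)/(4C−4) + 0.615/C = 24.586/21.586 + 0.0961 = 1.2351
τ₀ = 8FD/(πd³) = 8·1750·71.0/(π·11.1³) = 994000/4296.5 = 231.35 MPa
τ_max = K·τ₀ = 1.2351 × 231.35 = 285.75 MPa

286 MPa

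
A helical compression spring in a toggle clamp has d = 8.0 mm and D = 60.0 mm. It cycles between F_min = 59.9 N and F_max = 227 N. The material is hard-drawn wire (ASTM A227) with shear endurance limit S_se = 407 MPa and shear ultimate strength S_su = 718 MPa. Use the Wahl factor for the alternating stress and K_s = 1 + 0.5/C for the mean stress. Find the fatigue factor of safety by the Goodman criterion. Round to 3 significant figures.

7.30

C = D/d = 60.0/8.0 = 7.5000; K_W = (4C−1)/(4C−4)+0.615/C = 1.1974; K_s = 1+0.5/C = 1.0667
F_a = (F_max−F_min)/2 = 83.55 N; F_m = (F_max+F_min)/2 = 143.45 N
τ_a = K_W·8F_aD/(πd³) = 1.1974 × 24.933 = 29.854 MPa
τ_m = K_s·8F_mD/(πd³) = 1.0667 × 42.808 = 45.662 MPa
Goodman: 1/n_f = τ_a/S_se + τ_m/S_su = 29.854/407 + 45.662/718 = 0.07335 + 0.06360 = 0.13695
n_f = 1/0.13695 = 7.302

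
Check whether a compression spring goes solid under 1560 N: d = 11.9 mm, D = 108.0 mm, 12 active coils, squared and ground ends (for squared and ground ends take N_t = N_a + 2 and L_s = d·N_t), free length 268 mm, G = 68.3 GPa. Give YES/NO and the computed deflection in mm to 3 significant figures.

YES, δ = 138 mm

k = Gd⁴/(8D³N_a) = (68.3×10³)(11.9⁴)/(8·108.0³·12) = 11.326 N/mm
N_t = 14; L_s = 11.9·14 = 166.6 mm; δ_solid = L₀ − L_s = 268 − 166.6 = 101.4 mm
δ = F/k = 1560/11.326 = 137.74 mm
δ ≥ δ_solid → spring goes solid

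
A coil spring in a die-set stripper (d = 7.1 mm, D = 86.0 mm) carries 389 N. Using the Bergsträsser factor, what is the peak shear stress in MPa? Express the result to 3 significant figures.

264 MPa

Spring index C = D/d = 86.0/7.1 = 12.1127
K_B = (4C+2)/(4C−3) = 50.451/45.451 = 1.1100
τ₀ = 8FD/(πd³) = 8·389·86.0/(π·7.1³) = 267632/1124.4 = 238.02 MPa
τ_max = K·τ₀ = 1.1100 × 238.02 = 264.2 MPa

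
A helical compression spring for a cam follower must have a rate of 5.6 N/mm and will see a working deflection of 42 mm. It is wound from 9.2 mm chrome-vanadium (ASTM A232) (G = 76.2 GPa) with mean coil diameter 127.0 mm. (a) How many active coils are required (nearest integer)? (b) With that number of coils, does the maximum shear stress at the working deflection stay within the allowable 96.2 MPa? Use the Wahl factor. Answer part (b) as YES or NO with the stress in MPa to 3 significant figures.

N_a = Gd⁴/(8D³k) = (76.2×10³)(9.2⁴)/(8·127.0³·5.6) = 5.949 → N_a = 6
Actual rate k = Gd⁴/(8D³·6) = 5.5521 N/mm
Working load F = kδ = 5.5521·42 = 233.19 N
C = 127.0/9.2 = 13.8043; K_W = (4C−1)/(4C−4)+0.615/C = 1.1031
τ_max = K_W·8FD/(πd³) = 1.1031·96.846 = 106.83 MPa
τ_max > 96.2 MPa → exceeds allowable

(a) 6 coils; (b) NO, τ_max = 107 MPa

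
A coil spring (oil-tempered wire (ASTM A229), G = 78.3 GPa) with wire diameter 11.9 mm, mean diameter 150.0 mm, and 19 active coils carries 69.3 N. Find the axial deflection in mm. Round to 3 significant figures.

22.6 mm

k = Gd⁴/(8D³N_a) = (78.3×10³)(11.9⁴)/(8·150.0³·19) = 3.0608 N/mm
δ = F/k = 69.3 / 3.0608 = 22.641 mm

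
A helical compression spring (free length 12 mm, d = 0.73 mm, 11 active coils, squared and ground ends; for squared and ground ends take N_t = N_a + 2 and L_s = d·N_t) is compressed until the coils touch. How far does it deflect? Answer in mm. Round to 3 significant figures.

2.51 mm

N_t = 13; L_s = 0.73·13 = 9.49 mm
δ_solid = L₀ − L_s = 12 − 9.49 = 2.51 mm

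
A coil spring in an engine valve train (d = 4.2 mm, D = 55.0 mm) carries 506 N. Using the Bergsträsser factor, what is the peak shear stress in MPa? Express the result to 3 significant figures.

1050 MPa

Spring index C = D/d = 55.0/4.2 = 13.0952
K_B = (4C+2)/(4C−3) = 54.381/49.381 = 1.1013
τ₀ = 8FD/(πd³) = 8·506·55.0/(π·4.2³) = 222640/232.75 = 956.55 MPa
τ_max = K·τ₀ = 1.1013 × 956.55 = 1053.4 MPa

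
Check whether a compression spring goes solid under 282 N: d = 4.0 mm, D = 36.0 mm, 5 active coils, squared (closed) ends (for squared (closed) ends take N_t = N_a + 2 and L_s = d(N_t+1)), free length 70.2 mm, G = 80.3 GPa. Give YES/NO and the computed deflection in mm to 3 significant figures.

NO, δ = 25.6 mm

k = Gd⁴/(8D³N_a) = (80.3×10³)(4.0⁴)/(8·36.0³·5) = 11.015 N/mm
N_t = 7; L_s = 4.0·8 = 32 mm; δ_solid = L₀ − L_s = 70.2 − 32 = 38.2 mm
δ = F/k = 282/11.015 = 25.601 mm
δ < δ_solid → spring does not go solid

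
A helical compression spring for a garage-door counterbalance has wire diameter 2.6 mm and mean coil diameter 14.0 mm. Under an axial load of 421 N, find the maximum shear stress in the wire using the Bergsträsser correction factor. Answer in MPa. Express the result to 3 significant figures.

Spring index C = D/d = 14.0/2.6 = 5.3846
K_B = (4C+2)/(4C−3) = 23.538/18.538 = 1.2697
τ₀ = 8FD/(πd³) = 8·421·14.0/(π·2.6³) = 47152/55.217 = 853.95 MPa
τ_max = K·τ₀ = 1.2697 × 853.95 = 1084.3 MPa

1080 MPa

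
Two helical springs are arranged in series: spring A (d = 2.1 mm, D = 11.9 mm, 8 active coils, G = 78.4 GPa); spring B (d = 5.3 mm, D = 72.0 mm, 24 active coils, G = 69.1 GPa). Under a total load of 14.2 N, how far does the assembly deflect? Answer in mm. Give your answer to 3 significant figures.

19.7 mm

k_A = Gd⁴/(8D³N_a) = (78.4×10³)(2.1⁴)/(8·11.9³·8) = 14.137 N/mm
k_B = Gd⁴/(8D³N_a) = (69.1×10³)(5.3⁴)/(8·72.0³·24) = 0.76082 N/mm
Series: 1/k_eq = 1/14.137 + 1/0.76082 = 1.3851; k_eq = 0.72197 N/mm
δ = F/k_eq = 14.2/0.72197 = 19.668 mm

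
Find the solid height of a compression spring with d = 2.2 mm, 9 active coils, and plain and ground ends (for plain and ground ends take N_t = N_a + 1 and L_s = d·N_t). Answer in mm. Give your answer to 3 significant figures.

plain and ground ends: N_t = N_a + 1 = 9 + 1 = 10
L_s = d·N_t = 2.2 × 10 = 22 mm

22.0 mm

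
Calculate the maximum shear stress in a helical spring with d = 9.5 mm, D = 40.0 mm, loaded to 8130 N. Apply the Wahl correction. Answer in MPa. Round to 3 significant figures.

Spring index C = D/d = 40.0/9.5 = 4.2105
K_W = (4C−1)/(4C−4) + 0.615/C = 15.842/12.842 + 0.1461 = 1.3797
τ₀ = 8FD/(πd³) = 8·8130·40.0/(π·9.5³) = 2.6016e+06/2693.5 = 965.87 MPa
τ_max = K·τ₀ = 1.3797 × 965.87 = 1332.6 MPa

1330 MPa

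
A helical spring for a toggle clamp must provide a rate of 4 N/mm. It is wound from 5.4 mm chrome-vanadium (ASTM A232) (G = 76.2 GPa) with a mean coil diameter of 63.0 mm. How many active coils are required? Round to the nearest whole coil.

N_a = Gd⁴/(8D³k) = (76.2×10³ × 5.4⁴)/(8 × 63.0³ × 4)
    = 6.47933e+07 / 8.0015e+06 = 8.098 → 8 coils

8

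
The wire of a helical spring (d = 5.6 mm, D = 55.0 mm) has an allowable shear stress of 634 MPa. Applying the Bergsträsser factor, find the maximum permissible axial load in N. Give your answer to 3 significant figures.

699 N

C = D/d = 55.0/5.6 = 9.8214
K_B = (4C+2)/(4C−3) = 41.286/36.286 = 1.1378
τ_max = K·8FD/(πd³) → F_max = τ_allow·πd³/(8DK)
F_max = 634·π·5.6³/(8·55.0·1.1378) = 3.4979e+05/500.63 = 698.69 N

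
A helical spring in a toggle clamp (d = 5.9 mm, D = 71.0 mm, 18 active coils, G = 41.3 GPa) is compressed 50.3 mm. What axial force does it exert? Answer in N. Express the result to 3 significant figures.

48.8 N

k = Gd⁴/(8D³N_a) = (41.3×10³)(5.9⁴)/(8·71.0³·18) = 0.971 N/mm
F = k·δ = 0.971 × 50.3 = 48.841 N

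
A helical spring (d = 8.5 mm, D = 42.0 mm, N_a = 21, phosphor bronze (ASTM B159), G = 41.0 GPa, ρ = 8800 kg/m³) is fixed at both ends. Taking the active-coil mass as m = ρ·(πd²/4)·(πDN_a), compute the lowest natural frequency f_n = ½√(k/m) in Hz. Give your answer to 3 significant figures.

k = Gd⁴/(8D³N_a) = (41.0×10³)(8.5⁴)/(8·42.0³·21) = 17.195 N/mm = 17195 N/m
Wire length L = πDN_a = π·42.0·21 = 2770.9 mm
m = ρ·(πd²/4)·L = 8800 × 56.745×10⁻⁶ m² × 2.7709 m = 1.3837 kg
f_n = ½√(k/m) = 0.5·√(17195/1.3837) = 0.5·√(12427) = 55.739 Hz

55.7 Hz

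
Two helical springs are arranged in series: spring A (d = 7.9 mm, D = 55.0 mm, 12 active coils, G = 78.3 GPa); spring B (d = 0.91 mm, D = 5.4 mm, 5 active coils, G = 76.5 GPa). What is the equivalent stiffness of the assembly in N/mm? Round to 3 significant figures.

k_A = Gd⁴/(8D³N_a) = (78.3×10³)(7.9⁴)/(8·55.0³·12) = 19.095 N/mm
k_B = Gd⁴/(8D³N_a) = (76.5×10³)(0.91⁴)/(8·5.4³·5) = 8.3289 N/mm
Series: 1/k_eq = 1/19.095 + 1/8.3289 = 0.17244; k_eq = 5.7993 N/mm

5.80 N/mm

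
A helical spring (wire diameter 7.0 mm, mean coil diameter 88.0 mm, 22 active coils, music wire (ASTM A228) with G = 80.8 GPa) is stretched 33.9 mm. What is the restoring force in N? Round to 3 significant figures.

k = Gd⁴/(8D³N_a) = (80.8×10³)(7.0⁴)/(8·88.0³·22) = 1.6175 N/mm
F = k·δ = 1.6175 × 33.9 = 54.833 N

54.8 N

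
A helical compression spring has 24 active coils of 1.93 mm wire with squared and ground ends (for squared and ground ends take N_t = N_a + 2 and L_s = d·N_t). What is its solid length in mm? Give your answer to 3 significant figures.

squared and ground ends: N_t = N_a + 2 = 24 + 2 = 26
L_s = d·N_t = 1.93 × 26 = 50.18 mm

50.2 mm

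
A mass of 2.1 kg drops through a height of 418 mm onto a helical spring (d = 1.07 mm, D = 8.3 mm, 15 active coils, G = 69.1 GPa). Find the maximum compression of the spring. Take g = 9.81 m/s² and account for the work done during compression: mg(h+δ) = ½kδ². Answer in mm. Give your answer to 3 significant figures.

131 mm

k = Gd⁴/(8D³N_a) = (69.1×10³)(1.07⁴)/(8·8.3³·15) = 1.3201 N/mm
W = mg = 2.1 × 9.81 = 20.601 N
½kδ² − Wδ − Wh = 0 → δ = (W + √(W² + 2kWh))/k
δ = (20.601 + √(424.4 + 22734.9))/1.3201 = (20.601 + 152.18)/1.3201 = 130.89 mm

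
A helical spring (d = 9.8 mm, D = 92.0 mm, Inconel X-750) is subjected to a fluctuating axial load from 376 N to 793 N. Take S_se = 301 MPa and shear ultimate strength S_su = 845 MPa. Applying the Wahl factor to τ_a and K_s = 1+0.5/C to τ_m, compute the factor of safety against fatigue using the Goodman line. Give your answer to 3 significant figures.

2.63

C = D/d = 92.0/9.8 = 9.3878; K_W = (4C−1)/(4C−4)+0.615/C = 1.1549; K_s = 1+0.5/C = 1.0533
F_a = (F_max−F_min)/2 = 208.5 N; F_m = (F_max+F_min)/2 = 584.5 N
τ_a = K_W·8F_aD/(πd³) = 1.1549 × 51.899 = 59.939 MPa
τ_m = K_s·8F_mD/(πd³) = 1.0533 × 145.49 = 153.24 MPa
Goodman: 1/n_f = τ_a/S_se + τ_m/S_su = 59.939/301 + 153.24/845 = 0.19913 + 0.18135 = 0.38048
n_f = 1/0.38048 = 2.628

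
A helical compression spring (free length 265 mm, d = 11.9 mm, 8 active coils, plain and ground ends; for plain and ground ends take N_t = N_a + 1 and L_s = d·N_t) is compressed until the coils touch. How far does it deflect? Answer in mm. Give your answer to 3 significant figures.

158 mm

N_t = 9; L_s = 11.9·9 = 107.1 mm
δ_solid = L₀ − L_s = 265 − 107.1 = 157.9 mm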